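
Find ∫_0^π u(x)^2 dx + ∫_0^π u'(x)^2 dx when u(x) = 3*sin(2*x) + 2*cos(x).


||u||_{H^1(0,π)}^2 = 32 + 53*π/2

u'(x) = -2*sin(x) + 6*cos(2*x).
Expand u² and (u')² and integrate term by term on (0, π), using: for integers n ≥ 1, ∫_0^π sin²(nx) dx = ∫_0^π cos²(nx) dx = π/2; for n ≠ n', ∫_0^π sin(nx)sin(n'x) dx = ∫_0^π cos(nx)cos(n'x) dx = 0; and by product-to-sum, ∫_0^π sin(nx)cos(n'x) dx = ½∫_0^π [sin((n+n')x) + sin((n−n')x)] dx, which is 0 when n+n' is even and 2n/(n²−n'²) when n+n' is odd (it need not vanish on (0, π)).
  u² squared terms: (2)²·∫cos(x)² dx = 4·π/2 = 2*π;  (3)²·∫sin(2x)² dx = 9·π/2 = 9*π/2.
  u² cross terms: 2·(2)·(3)·∫cos(x)·sin(2x) dx = 12·(4/3) = 16.
  So ∫_0^π u² dx = 2*π + 9*π/2 + 16 = 16 + 13*π/2.
  (u')² squared terms: (-2)²·∫sin(x)² dx = 4·π/2 = 2*π;  (6)²·∫cos(2x)² dx = 36·π/2 = 18*π.
  (u')² cross terms: 2·(-2)·(6)·∫sin(x)·cos(2x) dx = -24·(-2/3) = 16.
  So ∫_0^π (u')² dx = 2*π + 18*π + 16 = 16 + 20*π.
||u||_{H^1}^2 = (16 + 13*π/2) + (16 + 20*π) = 32 + 53*π/2.


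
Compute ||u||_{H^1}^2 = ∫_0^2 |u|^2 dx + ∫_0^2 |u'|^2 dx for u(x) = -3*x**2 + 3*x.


||u||_{H^1}^2 = 258/5

The H^1 norm (squared) on an interval (0, L) is
  ||u||_{H^1}^2 = ∫_0^L u(x)^2 dx + ∫_0^L u'(x)^2 dx.
Compute u'(x) = 3 - 6*x.
Then u(x)^2 = 9*x**4 - 18*x**3 + 9*x**2 and u'(x)^2 = 36*x**2 - 36*x + 9.
Integrate each monomial from 0 to 2 using ∫_0^2 c·x^n dx = c·2^(n+1)/(n+1):
  ∫_0^2 u(x)^2 dx = ∫_0^2 (9*x^4 - 18*x^3 + 9*x^2) dx. Term by term:
    ∫_0^2 9*x^4 dx = 288/5;  ∫_0^2 -18*x^3 dx = -72;  ∫_0^2 9*x^2 dx = 24.
  Sum: 288/5 − 72 + 24 = 48/5.
  ∫_0^2 u'(x)^2 dx = ∫_0^2 (36*x^2 - 36*x + 9) dx. Term by term:
    ∫_0^2 36*x^2 dx = 96;  ∫_0^2 -36*x dx = -72;  ∫_0^2 9 dx = 18.
  Sum: 96 − 72 + 18 = 42.
Adding: ||u||_{H^1}^2 = 48/5 + 42 = 258/5.


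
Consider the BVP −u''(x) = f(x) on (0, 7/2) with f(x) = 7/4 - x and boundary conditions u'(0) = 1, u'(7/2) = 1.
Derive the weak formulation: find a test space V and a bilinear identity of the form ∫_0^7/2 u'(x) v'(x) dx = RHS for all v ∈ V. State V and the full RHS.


V = H^1(0, 7/2) (v unrestricted at boundary; u is determined up to an additive constant); weak form: ∫_0^7/2 u'v' dx = ∫_0^7/2 (7/4 - x) v dx + v(7/2) − v(0) for all v ∈ V.

Multiply both sides by a test function v and integrate from 0 to 7/2:
  ∫_0^7/2 −u''(x) v(x) dx = ∫_0^7/2 f(x) v(x) dx.
Integrate the LHS by parts once:
  ∫_0^7/2 −u'' v dx = −[u'(x) v(x)]_0^7/2 + ∫_0^7/2 u'(x) v'(x) dx.
Thus ∫_0^7/2 u'(x) v'(x) dx = ∫_0^7/2 f(x) v(x) dx + [u'(x) v(x)]_0^7/2.
Choose V so that boundary terms are either known or forced to vanish.
u has inhomogeneous Neumann u'(0) = 1, u'(7/2) = 1. [u' v]_0^7/2 = (1)·v(7/2) − (1)·v(0) = v(7/2) − v(0). Take V = H^1(0, 7/2); boundary term becomes part of RHS.
Weak formulation: find u (satisfying any essential BC) such that ∫_0^7/2 u'(x) v'(x) dx = ∫_0^7/2 f v dx + v(7/2) − v(0) for all v ∈ V (Neumann data are natural BCs: they enter the RHS as boundary terms).
Substituting f(x) = 7/4 - x, the right-hand side is ∫_0^7/2 (7/4 - x) v dx + v(7/2) − v(0).
Compatibility check (pure Neumann): taking v ≡ 1 ∈ V gives 0 = ∫_0^7/2 f dx + (1) − (1), i.e. ∫_0^7/2 f dx must equal u'(0) − u'(7/2) = 0. Indeed ∫_0^7/2 (7/4 - x) dx = 0, so the data are compatible. The solution is then unique only up to an additive constant (fix it e.g. by requiring ∫_0^7/2 u dx = 0).


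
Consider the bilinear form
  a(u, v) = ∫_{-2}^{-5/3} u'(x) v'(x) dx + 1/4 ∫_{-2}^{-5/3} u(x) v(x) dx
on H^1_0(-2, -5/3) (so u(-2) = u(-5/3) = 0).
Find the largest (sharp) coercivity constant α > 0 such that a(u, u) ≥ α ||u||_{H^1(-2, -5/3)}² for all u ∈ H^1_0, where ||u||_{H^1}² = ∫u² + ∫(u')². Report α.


α = (1 + 36*π^2)/(4*(1 + 9*π^2))

Coercivity of a(·,·) on H^1_0(-2, -5/3) means a(u, u) ≥ α ||u||_{H^1}² for every u ∈ H^1_0.
The interval has length L = 1/3, and Poincaré/coercivity depend only on L. Here a(u, u) = ∫(u')² + (1/4)·∫u².
Here 0 < c = 1/4 < 1. The condition a(u,u) ≥ α||u||_{H^1}² reads (1−α)∫(u')² ≥ (α−c)∫u². Any admissible α is ≤ 1 (rapidly oscillating u have ∫u²/∫(u')² → 0), and α = 1 would force 0 ≥ (1−c)∫u², impossible since c < 1; so 1−α > 0. By the sharp Poincaré inequality on H^1_0 of an interval of length L, ∫(u')² ≥ (π/L)²∫u² with equality for the first sine mode sin(π(x−x₀)/L) (x₀ the left endpoint), so the inequality holds for all u iff (1−α)(π/L)² ≥ α − c, i.e. α ≤ ((π/L)² + c)/((π/L)² + 1) = (1 + c(L/π)²)/(1 + (L/π)²). With (π/L)² = 9*π^2 and c = 1/4, the largest admissible constant is α = ((π/L)² + c)/((π/L)² + 1).
Simplifying, α = (1 + 36*π^2)/(4*(1 + 9*π^2)).


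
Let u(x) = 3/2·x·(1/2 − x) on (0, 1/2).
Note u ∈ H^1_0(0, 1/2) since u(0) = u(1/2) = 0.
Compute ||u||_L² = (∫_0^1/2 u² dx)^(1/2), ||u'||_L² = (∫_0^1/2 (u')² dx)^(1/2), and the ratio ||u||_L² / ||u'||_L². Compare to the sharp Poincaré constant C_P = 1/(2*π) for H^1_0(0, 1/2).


||u||_L² / ||u'||_L² = sqrt(10)/20 < C_P = 1/(2*π).

u(x) = 3/2·x·(1/2 − x), so u'(x) = 3/4 - 3*x.
u(x) = 3/2·x·(1/2 − x) vanishes at x = 0 and x = 1/2, so u ∈ H^1_0(0, 1/2). Differentiate via the product rule and integrate the resulting polynomials term by term.
  ∫_0^1/2 u² dx = ∫_0^1/2 (9*x^4/4 - 9*x^3/4 + 9*x^2/16) dx. Term by term:
    ∫_0^1/2 9*x^4/4 dx = 9/640;  ∫_0^1/2 -9*x^3/4 dx = -9/256;  ∫_0^1/2 9*x^2/16 dx = 3/128.
  Sum: 9/640 − 9/256 + 3/128 = 3/1280.
  ∫_0^1/2 (u')² dx = ∫_0^1/2 (9*x^2 - 9*x/2 + 9/16) dx. Term by term:
    ∫_0^1/2 9*x^2 dx = 3/8;  ∫_0^1/2 -9*x/2 dx = -9/16;  ∫_0^1/2 9/16 dx = 9/32.
  Sum: 3/8 − 9/16 + 9/32 = 3/32.
∫_0^1/2 u² dx = 3/1280, so ||u||_L² = sqrt(15)/80.
∫_0^1/2 (u')² dx = 3/32, so ||u'||_L² = sqrt(6)/8.
Ratio ||u||_L² / ||u'||_L² = sqrt(10)/20.
Sharp Poincaré constant on H^1_0(0, 1/2) is C_P = L/π = 1/(2*π), achieved by sin(2*π·x).
A polynomial bump cannot attain the sharp Poincaré constant (only the first sine eigenfunction does), so the ratio is strictly less than C_P, consistent with ||u||_L² ≤ C_P ||u'||_L².


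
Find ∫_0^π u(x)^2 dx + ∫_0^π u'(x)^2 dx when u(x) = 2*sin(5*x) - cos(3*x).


||u||_{H^1(0,π)}^2 = 57*π

u'(x) = 3*sin(3*x) + 10*cos(5*x).
Expand u² and (u')² and integrate term by term on (0, π), using: for integers n ≥ 1, ∫_0^π sin²(nx) dx = ∫_0^π cos²(nx) dx = π/2; for n ≠ n', ∫_0^π sin(nx)sin(n'x) dx = ∫_0^π cos(nx)cos(n'x) dx = 0; and by product-to-sum, ∫_0^π sin(nx)cos(n'x) dx = ½∫_0^π [sin((n+n')x) + sin((n−n')x)] dx, which is 0 when n+n' is even and 2n/(n²−n'²) when n+n' is odd (it need not vanish on (0, π)).
  u² squared terms: (-1)²·∫cos(3x)² dx = 1·π/2 = π/2;  (2)²·∫sin(5x)² dx = 4·π/2 = 2*π.
  u² cross terms: 2·(-1)·(2)·∫cos(3x)·sin(5x) dx = -4·(0) = 0.
  So ∫_0^π u² dx = π/2 + 2*π + 0 = 5*π/2.
  (u')² squared terms: (3)²·∫sin(3x)² dx = 9·π/2 = 9*π/2;  (10)²·∫cos(5x)² dx = 100·π/2 = 50*π.
  (u')² cross terms: 2·(3)·(10)·∫sin(3x)·cos(5x) dx = 60·(0) = 0.
  So ∫_0^π (u')² dx = 9*π/2 + 50*π + 0 = 109*π/2.
||u||_{H^1}^2 = (5*π/2) + (109*π/2) = 57*π.


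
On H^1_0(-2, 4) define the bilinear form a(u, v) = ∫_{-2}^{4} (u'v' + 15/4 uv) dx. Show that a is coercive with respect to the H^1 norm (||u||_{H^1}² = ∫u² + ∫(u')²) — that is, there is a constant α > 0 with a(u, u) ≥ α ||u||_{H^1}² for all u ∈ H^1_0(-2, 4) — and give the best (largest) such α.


α = 1

Coercivity of a(·,·) on H^1_0(-2, 4) means a(u, u) ≥ α ||u||_{H^1}² for every u ∈ H^1_0.
The interval has length L = 6, and Poincaré/coercivity depend only on L. Here a(u, u) = ∫(u')² + (15/4)·∫u².
Here c = 15/4 ≥ 1, so a(u,u) = ∫(u')² + c∫u² ≥ ∫(u')² + ∫u² = ||u||_{H^1}², i.e. α = 1 works. No larger α is possible: a(u,u) ≥ α||u||_{H^1}² means (1−α)∫(u')² ≥ (α−c)∫u², and for the modes u_n = sin(nπ(x−x₀)/L) (x₀ the left endpoint) one has ∫u_n²/∫(u_n')² = (L/(nπ))² → 0, so a(u_n,u_n)/||u_n||_{H^1}² → 1. Hence the optimal constant is α = 1.
Therefore α = 1.


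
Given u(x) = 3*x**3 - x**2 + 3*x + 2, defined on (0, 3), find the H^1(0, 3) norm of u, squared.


||u||_{H^1}^2 = 97179/14

The H^1 norm (squared) on an interval (0, L) is
  ||u||_{H^1}^2 = ∫_0^L u(x)^2 dx + ∫_0^L u'(x)^2 dx.
Compute u'(x) = 9*x**2 - 2*x + 3.
Then u(x)^2 = 9*x**6 - 6*x**5 + 19*x**4 + 6*x**3 + 5*x**2 + 12*x + 4 and u'(x)^2 = 81*x**4 - 36*x**3 + 58*x**2 - 12*x + 9.
Integrate each monomial from 0 to 3 using ∫_0^3 c·x^n dx = c·3^(n+1)/(n+1):
  ∫_0^3 u(x)^2 dx = ∫_0^3 (9*x^6 - 6*x^5 + 19*x^4 + 6*x^3 + 5*x^2 + 12*x + 4) dx. Term by term:
    ∫_0^3 9*x^6 dx = 19683/7;  ∫_0^3 -6*x^5 dx = -729;  ∫_0^3 19*x^4 dx = 4617/5;
    ∫_0^3 6*x^3 dx = 243/2;  ∫_0^3 5*x^2 dx = 45;  ∫_0^3 12*x dx = 54;
    ∫_0^3 4 dx = 12.
  Sum: 19683/7 − 729 + 4617/5 + 243/2 + 45 + 54 + 12 = 226713/70.
  ∫_0^3 u'(x)^2 dx = ∫_0^3 (81*x^4 - 36*x^3 + 58*x^2 - 12*x + 9) dx. Term by term:
    ∫_0^3 81*x^4 dx = 19683/5;  ∫_0^3 -36*x^3 dx = -729;  ∫_0^3 58*x^2 dx = 522;
    ∫_0^3 -12*x dx = -54;  ∫_0^3 9 dx = 27.
  Sum: 19683/5 − 729 + 522 − 54 + 27 = 18513/5.
Adding: ||u||_{H^1}^2 = 226713/70 + 18513/5 = 97179/14.


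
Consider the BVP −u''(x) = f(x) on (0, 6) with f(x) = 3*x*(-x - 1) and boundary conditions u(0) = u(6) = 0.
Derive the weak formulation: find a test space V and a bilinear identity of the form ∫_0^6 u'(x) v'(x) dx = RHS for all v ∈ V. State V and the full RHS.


V = H^1_0(0, 6) (so v(0) = v(6) = 0); weak form: ∫_0^6 u'v' dx = ∫_0^6 (3*x*(-x - 1)) v dx for all v ∈ V.

Multiply both sides by a test function v and integrate from 0 to 6:
  ∫_0^6 −u''(x) v(x) dx = ∫_0^6 f(x) v(x) dx.
Integrate the LHS by parts once:
  ∫_0^6 −u'' v dx = −[u'(x) v(x)]_0^6 + ∫_0^6 u'(x) v'(x) dx.
Thus ∫_0^6 u'(x) v'(x) dx = ∫_0^6 f(x) v(x) dx + [u'(x) v(x)]_0^6.
Choose V so that boundary terms are either known or forced to vanish.
u is Dirichlet: u(0) = u(6) = 0. Let V = H^1_0(0, 6); then v(0) = v(6) = 0, and [u' v]_0^6 = 0.
Weak formulation: find u (satisfying any essential BC) such that ∫_0^6 u'(x) v'(x) dx = ∫_0^6 f v dx for all v ∈ V.
Substituting f(x) = 3*x*(-x - 1), the right-hand side is ∫_0^6 (3*x*(-x - 1)) v dx.


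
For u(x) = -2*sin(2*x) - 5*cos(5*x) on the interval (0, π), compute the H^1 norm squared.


||u||_{H^1(0,π)}^2 = -2080/21 + 335*π

u'(x) = 25*sin(5*x) - 4*cos(2*x).
Expand u² and (u')² and integrate term by term on (0, π), using: for integers n ≥ 1, ∫_0^π sin²(nx) dx = ∫_0^π cos²(nx) dx = π/2; for n ≠ n', ∫_0^π sin(nx)sin(n'x) dx = ∫_0^π cos(nx)cos(n'x) dx = 0; and by product-to-sum, ∫_0^π sin(nx)cos(n'x) dx = ½∫_0^π [sin((n+n')x) + sin((n−n')x)] dx, which is 0 when n+n' is even and 2n/(n²−n'²) when n+n' is odd (it need not vanish on (0, π)).
  u² squared terms: (-5)²·∫cos(5x)² dx = 25·π/2 = 25*π/2;  (-2)²·∫sin(2x)² dx = 4·π/2 = 2*π.
  u² cross terms: 2·(-5)·(-2)·∫cos(5x)·sin(2x) dx = 20·(-4/21) = -80/21.
  So ∫_0^π u² dx = 25*π/2 + 2*π − 80/21 = -80/21 + 29*π/2.
  (u')² squared terms: (-4)²·∫cos(2x)² dx = 16·π/2 = 8*π;  (25)²·∫sin(5x)² dx = 625·π/2 = 625*π/2.
  (u')² cross terms: 2·(-4)·(25)·∫cos(2x)·sin(5x) dx = -200·(10/21) = -2000/21.
  So ∫_0^π (u')² dx = 8*π + 625*π/2 − 2000/21 = -2000/21 + 641*π/2.
||u||_{H^1}^2 = (-80/21 + 29*π/2) + (-2000/21 + 641*π/2) = -2080/21 + 335*π.


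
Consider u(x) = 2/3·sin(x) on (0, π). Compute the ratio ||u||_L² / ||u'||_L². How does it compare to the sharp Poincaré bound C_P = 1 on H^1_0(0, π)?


||u||_L² / ||u'||_L² = 1 = C_P.

u(x) = 2/3·sin(x), so u'(x) = 2*cos(x)/3.
Writing u(x) = A·sin(kπx/L) with A = 2/3 and k = 1, use ∫_0^L sin²(kπx/L) dx = L/2 and ∫_0^L cos²(kπx/L) dx = L/2.
u² = 4/9·sin²(x) and (u')² = 4/9·cos²(x), and each of sin², cos² integrates to L/2 = π/2 over (0, π).
∫_0^π u² dx = 2*π/9, so ||u||_L² = sqrt(2)*sqrt(π)/3.
∫_0^π (u')² dx = 2*π/9, so ||u'||_L² = sqrt(2)*sqrt(π)/3.
Ratio ||u||_L² / ||u'||_L² = 1.
Sharp Poincaré constant on H^1_0(0, π) is C_P = L/π = 1, achieved by sin(x).
This is the k = 1 eigenfunction (up to amplitude), so the ratio equals the sharp Poincaré constant exactly.


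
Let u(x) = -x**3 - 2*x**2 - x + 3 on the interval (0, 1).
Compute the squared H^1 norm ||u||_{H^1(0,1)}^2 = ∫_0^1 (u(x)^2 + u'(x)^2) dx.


||u||_{H^1}^2 = 1007/42

The H^1 norm (squared) on an interval (0, L) is
  ||u||_{H^1}^2 = ∫_0^L u(x)^2 dx + ∫_0^L u'(x)^2 dx.
Compute u'(x) = -3*x**2 - 4*x - 1.
Then u(x)^2 = x**6 + 4*x**5 + 6*x**4 - 2*x**3 - 11*x**2 - 6*x + 9 and u'(x)^2 = 9*x**4 + 24*x**3 + 22*x**2 + 8*x + 1.
Integrate each monomial from 0 to 1 using ∫_0^1 c·x^n dx = c·1^(n+1)/(n+1):
  ∫_0^1 u(x)^2 dx = ∫_0^1 (x^6 + 4*x^5 + 6*x^4 - 2*x^3 - 11*x^2 - 6*x + 9) dx. Term by term:
    ∫_0^1 x^6 dx = 1/7;  ∫_0^1 4*x^5 dx = 2/3;  ∫_0^1 6*x^4 dx = 6/5;
    ∫_0^1 -2*x^3 dx = -1/2;  ∫_0^1 -11*x^2 dx = -11/3;  ∫_0^1 -6*x dx = -3;
    ∫_0^1 9 dx = 9.
  Sum: 1/7 + 2/3 + 6/5 − 1/2 − 11/3 − 3 + 9 = 269/70.
  ∫_0^1 u'(x)^2 dx = ∫_0^1 (9*x^4 + 24*x^3 + 22*x^2 + 8*x + 1) dx. Term by term:
    ∫_0^1 9*x^4 dx = 9/5;  ∫_0^1 24*x^3 dx = 6;  ∫_0^1 22*x^2 dx = 22/3;
    ∫_0^1 8*x dx = 4;  ∫_0^1 1 dx = 1.
  Sum: 9/5 + 6 + 22/3 + 4 + 1 = 302/15.
Adding: ||u||_{H^1}^2 = 269/70 + 302/15 = 1007/42.


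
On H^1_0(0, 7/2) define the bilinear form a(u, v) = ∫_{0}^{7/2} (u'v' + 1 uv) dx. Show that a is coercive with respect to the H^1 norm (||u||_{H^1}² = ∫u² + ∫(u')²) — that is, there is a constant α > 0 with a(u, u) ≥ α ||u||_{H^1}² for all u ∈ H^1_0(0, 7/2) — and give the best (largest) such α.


α = 1

Coercivity of a(·,·) on H^1_0(0, 7/2) means a(u, u) ≥ α ||u||_{H^1}² for every u ∈ H^1_0.
The interval has length L = 7/2, and Poincaré/coercivity depend only on L. Here a(u, u) = ∫(u')² + (1)·∫u².
Here c = 1 ≥ 1, so a(u,u) = ∫(u')² + c∫u² ≥ ∫(u')² + ∫u² = ||u||_{H^1}², i.e. α = 1 works. No larger α is possible: a(u,u) ≥ α||u||_{H^1}² means (1−α)∫(u')² ≥ (α−c)∫u², and for the modes u_n = sin(nπ(x−x₀)/L) (x₀ the left endpoint) one has ∫u_n²/∫(u_n')² = (L/(nπ))² → 0, so a(u_n,u_n)/||u_n||_{H^1}² → 1. Hence the optimal constant is α = 1.
Therefore α = 1.


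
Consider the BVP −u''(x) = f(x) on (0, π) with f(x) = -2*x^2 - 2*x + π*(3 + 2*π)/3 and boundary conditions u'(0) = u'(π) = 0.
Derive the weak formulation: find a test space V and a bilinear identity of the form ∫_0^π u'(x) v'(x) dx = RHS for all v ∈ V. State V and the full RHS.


V = H^1(0, π) (no boundary constraint on v; u is determined up to an additive constant); weak form: ∫_0^π u'v' dx = ∫_0^π (-2*x^2 - 2*x + π*(3 + 2*π)/3) v dx for all v ∈ V.

Multiply both sides by a test function v and integrate from 0 to π:
  ∫_0^π −u''(x) v(x) dx = ∫_0^π f(x) v(x) dx.
Integrate the LHS by parts once:
  ∫_0^π −u'' v dx = −[u'(x) v(x)]_0^π + ∫_0^π u'(x) v'(x) dx.
Thus ∫_0^π u'(x) v'(x) dx = ∫_0^π f(x) v(x) dx + [u'(x) v(x)]_0^π.
Choose V so that boundary terms are either known or forced to vanish.
u has homogeneous Neumann: u'(0) = u'(π) = 0. So [u' v]_0^π = 0·v(π) − 0·v(0) = 0 for any v; take V = H^1(0, π).
Weak formulation: find u (satisfying any essential BC) such that ∫_0^π u'(x) v'(x) dx = ∫_0^π f v dx for all v ∈ V (homogeneous Neumann, so boundary terms vanish).
Substituting f(x) = -2*x^2 - 2*x + π*(3 + 2*π)/3, the right-hand side is ∫_0^π (-2*x^2 - 2*x + π*(3 + 2*π)/3) v dx.
Compatibility check (pure Neumann): taking v ≡ 1 ∈ V gives 0 = ∫_0^π f dx + (0) − (0), i.e. ∫_0^π f dx must equal u'(0) − u'(π) = 0. Indeed ∫_0^π (-2*x^2 - 2*x + π*(3 + 2*π)/3) dx = 0, so the data are compatible. The solution is then unique only up to an additive constant (fix it e.g. by requiring ∫_0^π u dx = 0).


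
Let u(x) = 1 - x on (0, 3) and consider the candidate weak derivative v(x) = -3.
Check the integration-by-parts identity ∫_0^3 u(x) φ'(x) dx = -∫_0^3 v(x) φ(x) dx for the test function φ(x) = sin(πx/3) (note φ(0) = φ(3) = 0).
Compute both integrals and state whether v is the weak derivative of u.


LHS = 6/π, RHS = 18/π. No, v is not the weak derivative of u.

u(x) = 1 - x, classical derivative u'(x) = -1.
φ(x) = sin(πx/3), so φ'(x) = π*cos(π*x/3)/3.
Note φ(0) = φ(3) = 0, so the boundary term u·φ vanishes.
LHS = ∫_0^3 u(x) φ'(x) dx = ∫_0^3 (-π*x*cos(π*x/3)/3 + π*cos(π*x/3)/3) dx. Term by term:
  ∫_0^3 π*cos(π*x/3)/3 dx = 0;  ∫_0^3 -π*x*cos(π*x/3)/3 dx = 6/π.
Sum: 0 + 6/π = 6/π.
So LHS = 6/π.
∫_0^3 v(x) φ(x) dx = ∫_0^3 (-3*sin(π*x/3)) dx. Term by term:
  ∫_0^3 -3*sin(π*x/3) dx = -18/π.
So RHS = -∫_0^3 v(x) φ(x) dx = 18/π.
LHS − RHS = -12/π ≠ 0, so the identity fails.
(For a valid weak derivative the identity must hold for EVERY test function, in particular this one. The failure shows v is NOT the weak derivative of u.)
Correct weak derivative would be u'(x) = -1.


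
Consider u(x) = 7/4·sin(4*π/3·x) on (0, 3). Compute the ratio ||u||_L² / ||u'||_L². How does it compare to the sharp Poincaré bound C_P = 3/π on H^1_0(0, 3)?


||u||_L² / ||u'||_L² = 3/(4*π) < C_P = 3/π.

u(x) = 7/4·sin(4*π/3·x), so u'(x) = 7*π*cos(4*π*x/3)/3.
Writing u(x) = A·sin(kπx/L) with A = 7/4 and k = 4, use ∫_0^L sin²(kπx/L) dx = L/2 and ∫_0^L cos²(kπx/L) dx = L/2.
u² = 49/16·sin²(4*π/3·x) and (u')² = 49*π^2/9·cos²(4*π/3·x), and each of sin², cos² integrates to L/2 = 3/2 over (0, 3).
∫_0^3 u² dx = 147/32, so ||u||_L² = 7*sqrt(6)/8.
∫_0^3 (u')² dx = 49*π^2/6, so ||u'||_L² = 7*sqrt(6)*π/6.
Ratio ||u||_L² / ||u'||_L² = 3/(4*π).
Sharp Poincaré constant on H^1_0(0, 3) is C_P = L/π = 3/π, achieved by sin(π/3·x).
This is the k = 4 harmonic; the ratio L/(kπ) is strictly less than C_P = L/π, consistent with the sharp inequality ||u||_L² ≤ C_P ||u'||_L².


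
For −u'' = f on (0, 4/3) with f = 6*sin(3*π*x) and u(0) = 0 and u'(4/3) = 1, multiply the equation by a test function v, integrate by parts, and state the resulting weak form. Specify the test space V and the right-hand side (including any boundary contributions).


V = {v ∈ H^1(0, 4/3) : v(0) = 0} (test functions vanish at x = 0 where u is specified); weak form: ∫_0^4/3 u'v' dx = ∫_0^4/3 (6*sin(3*π*x)) v dx + v(4/3) for all v ∈ V.

Multiply both sides by a test function v and integrate from 0 to 4/3:
  ∫_0^4/3 −u''(x) v(x) dx = ∫_0^4/3 f(x) v(x) dx.
Integrate the LHS by parts once:
  ∫_0^4/3 −u'' v dx = −[u'(x) v(x)]_0^4/3 + ∫_0^4/3 u'(x) v'(x) dx.
Thus ∫_0^4/3 u'(x) v'(x) dx = ∫_0^4/3 f(x) v(x) dx + [u'(x) v(x)]_0^4/3.
Choose V so that boundary terms are either known or forced to vanish.
Mixed BC: u(0) = 0 (Dirichlet) and u'(4/3) = 1 (Neumann). Define V = {v ∈ H^1(0, 4/3) : v(0) = 0}. Then [u' v]_0^4/3 = u'(4/3)·v(4/3) − u'(0)·0 = v(4/3).
Weak formulation: find u (satisfying any essential BC) such that ∫_0^4/3 u'(x) v'(x) dx = ∫_0^4/3 f v dx + v(4/3) for all v ∈ V (Dirichlet at 0 absorbed into V; Neumann datum at x = 4/3 contributes the boundary term).
Substituting f(x) = 6*sin(3*π*x), the right-hand side is ∫_0^4/3 (6*sin(3*π*x)) v dx + v(4/3).


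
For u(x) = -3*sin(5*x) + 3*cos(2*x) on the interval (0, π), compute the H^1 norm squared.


||u||_{H^1(0,π)}^2 = -300/7 + 279*π/2

u'(x) = -6*sin(2*x) - 15*cos(5*x).
Expand u² and (u')² and integrate term by term on (0, π), using: for integers n ≥ 1, ∫_0^π sin²(nx) dx = ∫_0^π cos²(nx) dx = π/2; for n ≠ n', ∫_0^π sin(nx)sin(n'x) dx = ∫_0^π cos(nx)cos(n'x) dx = 0; and by product-to-sum, ∫_0^π sin(nx)cos(n'x) dx = ½∫_0^π [sin((n+n')x) + sin((n−n')x)] dx, which is 0 when n+n' is even and 2n/(n²−n'²) when n+n' is odd (it need not vanish on (0, π)).
  u² squared terms: (-3)²·∫sin(5x)² dx = 9·π/2 = 9*π/2;  (3)²·∫cos(2x)² dx = 9·π/2 = 9*π/2.
  u² cross terms: 2·(-3)·(3)·∫sin(5x)·cos(2x) dx = -18·(10/21) = -60/7.
  So ∫_0^π u² dx = 9*π/2 + 9*π/2 − 60/7 = -60/7 + 9*π.
  (u')² squared terms: (-15)²·∫cos(5x)² dx = 225·π/2 = 225*π/2;  (-6)²·∫sin(2x)² dx = 36·π/2 = 18*π.
  (u')² cross terms: 2·(-15)·(-6)·∫cos(5x)·sin(2x) dx = 180·(-4/21) = -240/7.
  So ∫_0^π (u')² dx = 225*π/2 + 18*π − 240/7 = -240/7 + 261*π/2.
||u||_{H^1}^2 = (-60/7 + 9*π) + (-240/7 + 261*π/2) = -300/7 + 279*π/2.


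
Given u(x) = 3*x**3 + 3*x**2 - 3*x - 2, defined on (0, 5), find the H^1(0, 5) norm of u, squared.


||u||_{H^1}^2 = 2847585/14

The H^1 norm (squared) on an interval (0, L) is
  ||u||_{H^1}^2 = ∫_0^L u(x)^2 dx + ∫_0^L u'(x)^2 dx.
Compute u'(x) = 9*x**2 + 6*x - 3.
Then u(x)^2 = 9*x**6 + 18*x**5 - 9*x**4 - 30*x**3 - 3*x**2 + 12*x + 4 and u'(x)^2 = 81*x**4 + 108*x**3 - 18*x**2 - 36*x + 9.
Integrate each monomial from 0 to 5 using ∫_0^5 c·x^n dx = c·5^(n+1)/(n+1):
  ∫_0^5 u(x)^2 dx = ∫_0^5 (9*x^6 + 18*x^5 - 9*x^4 - 30*x^3 - 3*x^2 + 12*x + 4) dx. Term by term:
    ∫_0^5 9*x^6 dx = 703125/7;  ∫_0^5 18*x^5 dx = 46875;  ∫_0^5 -9*x^4 dx = -5625;
    ∫_0^5 -30*x^3 dx = -9375/2;  ∫_0^5 -3*x^2 dx = -125;  ∫_0^5 12*x dx = 150;
    ∫_0^5 4 dx = 20.
  Sum: 703125/7 + 46875 − 5625 − 9375/2 − 125 + 150 + 20 = 1918755/14.
  ∫_0^5 u'(x)^2 dx = ∫_0^5 (81*x^4 + 108*x^3 - 18*x^2 - 36*x + 9) dx. Term by term:
    ∫_0^5 81*x^4 dx = 50625;  ∫_0^5 108*x^3 dx = 16875;  ∫_0^5 -18*x^2 dx = -750;
    ∫_0^5 -36*x dx = -450;  ∫_0^5 9 dx = 45.
  Sum: 50625 + 16875 − 750 − 450 + 45 = 66345.
Adding: ||u||_{H^1}^2 = 1918755/14 + 66345 = 2847585/14.


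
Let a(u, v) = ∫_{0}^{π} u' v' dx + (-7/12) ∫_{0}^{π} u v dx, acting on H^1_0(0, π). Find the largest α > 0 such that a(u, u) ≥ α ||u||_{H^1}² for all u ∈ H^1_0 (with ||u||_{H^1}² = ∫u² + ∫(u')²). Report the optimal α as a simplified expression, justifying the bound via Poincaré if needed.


α = 5/24

Coercivity of a(·,·) on H^1_0(0, π) means a(u, u) ≥ α ||u||_{H^1}² for every u ∈ H^1_0.
The interval has length L = π, and Poincaré/coercivity depend only on L. Here a(u, u) = ∫(u')² + (-7/12)·∫u².
Here c = -7/12 < 0 with |c| < (π/L)² = 1, so coercivity still holds. The condition a(u,u) ≥ α||u||_{H^1}² reads (1−α)∫(u')² ≥ (α−c)∫u². Any admissible α is ≤ 1 (rapidly oscillating u have ∫u²/∫(u')² → 0), and α = 1 would force 0 ≥ (1−c)∫u², impossible since c < 1; so 1−α > 0. By the sharp Poincaré inequality on H^1_0 of an interval of length L, ∫(u')² ≥ (π/L)²∫u² with equality for the first sine mode sin(π(x−x₀)/L) (x₀ the left endpoint), so the inequality holds for all u iff (1−α)(π/L)² ≥ α − c, i.e. α ≤ ((π/L)² + c)/((π/L)² + 1) = (1 + c(L/π)²)/(1 + (L/π)²). (Direct route, valid since c ≤ 0: Poincaré gives c∫u² ≥ c(L/π)²∫(u')², so a(u,u) ≥ (1 + c(L/π)²)∫(u')², while ||u||_{H^1}² ≤ (1 + (L/π)²)∫(u')²; dividing yields the same α.) With (π/L)² = 1 and c = -7/12, the largest admissible constant is α = ((π/L)² + c)/((π/L)² + 1).
Simplifying, α = 5/24.


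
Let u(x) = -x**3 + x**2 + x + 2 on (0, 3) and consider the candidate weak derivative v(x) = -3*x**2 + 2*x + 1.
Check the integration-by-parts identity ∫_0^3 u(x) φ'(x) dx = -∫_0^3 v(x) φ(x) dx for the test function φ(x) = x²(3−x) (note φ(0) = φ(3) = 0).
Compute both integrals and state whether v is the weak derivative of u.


LHS = 837/20, RHS = 837/20. Yes, v = u' weakly.

u(x) = -x**3 + x**2 + x + 2, classical derivative u'(x) = -3*x**2 + 2*x + 1.
φ(x) = x²(3−x), so φ'(x) = 3*x*(2 - x).
Note φ(0) = φ(3) = 0, so the boundary term u·φ vanishes.
LHS = ∫_0^3 u(x) φ'(x) dx = ∫_0^3 (3*x^5 - 9*x^4 + 3*x^3 + 12*x) dx. Term by term:
  ∫_0^3 3*x^5 dx = 729/2;  ∫_0^3 -9*x^4 dx = -2187/5;  ∫_0^3 3*x^3 dx = 243/4;
  ∫_0^3 12*x dx = 54.
Sum: 729/2 − 2187/5 + 243/4 + 54 = 837/20.
So LHS = 837/20.
∫_0^3 v(x) φ(x) dx = ∫_0^3 (3*x^5 - 11*x^4 + 5*x^3 + 3*x^2) dx. Term by term:
  ∫_0^3 3*x^5 dx = 729/2;  ∫_0^3 -11*x^4 dx = -2673/5;  ∫_0^3 5*x^3 dx = 405/4;
  ∫_0^3 3*x^2 dx = 27.
Sum: 729/2 − 2673/5 + 405/4 + 27 = -837/20.
So RHS = -∫_0^3 v(x) φ(x) dx = 837/20.
LHS = RHS, so the identity holds for this test φ.
Moreover u is smooth here and v(x) = u'(x) = -3*x**2 + 2*x + 1 pointwise, so the identity holds for every test function. Hence v is the weak derivative of u.


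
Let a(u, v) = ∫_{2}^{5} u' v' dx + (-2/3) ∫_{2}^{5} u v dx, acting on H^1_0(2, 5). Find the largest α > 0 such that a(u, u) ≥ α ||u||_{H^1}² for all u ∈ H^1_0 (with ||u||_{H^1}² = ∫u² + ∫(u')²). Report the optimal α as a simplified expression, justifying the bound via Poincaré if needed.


α = (-6 + π^2)/(9 + π^2)

Coercivity of a(·,·) on H^1_0(2, 5) means a(u, u) ≥ α ||u||_{H^1}² for every u ∈ H^1_0.
The interval has length L = 3, and Poincaré/coercivity depend only on L. Here a(u, u) = ∫(u')² + (-2/3)·∫u².
Here c = -2/3 < 0 with |c| < (π/L)² = π^2/9, so coercivity still holds. The condition a(u,u) ≥ α||u||_{H^1}² reads (1−α)∫(u')² ≥ (α−c)∫u². Any admissible α is ≤ 1 (rapidly oscillating u have ∫u²/∫(u')² → 0), and α = 1 would force 0 ≥ (1−c)∫u², impossible since c < 1; so 1−α > 0. By the sharp Poincaré inequality on H^1_0 of an interval of length L, ∫(u')² ≥ (π/L)²∫u² with equality for the first sine mode sin(π(x−x₀)/L) (x₀ the left endpoint), so the inequality holds for all u iff (1−α)(π/L)² ≥ α − c, i.e. α ≤ ((π/L)² + c)/((π/L)² + 1) = (1 + c(L/π)²)/(1 + (L/π)²). (Direct route, valid since c ≤ 0: Poincaré gives c∫u² ≥ c(L/π)²∫(u')², so a(u,u) ≥ (1 + c(L/π)²)∫(u')², while ||u||_{H^1}² ≤ (1 + (L/π)²)∫(u')²; dividing yields the same α.) With (π/L)² = π^2/9 and c = -2/3, the largest admissible constant is α = ((π/L)² + c)/((π/L)² + 1).
Simplifying, α = (-6 + π^2)/(9 + π^2).


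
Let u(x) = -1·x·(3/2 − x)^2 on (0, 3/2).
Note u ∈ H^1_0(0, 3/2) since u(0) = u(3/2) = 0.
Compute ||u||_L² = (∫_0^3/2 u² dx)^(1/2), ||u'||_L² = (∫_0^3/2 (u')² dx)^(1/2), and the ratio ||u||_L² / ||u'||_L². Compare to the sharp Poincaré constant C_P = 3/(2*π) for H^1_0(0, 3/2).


||u||_L² / ||u'||_L² = 3*sqrt(14)/28 < C_P = 3/(2*π).

u(x) = -1·x·(3/2 − x)^2, so u'(x) = -3*x^2 + 6*x - 9/4.
u(x) = -1·x·(3/2 − x)^2 vanishes at x = 0 and x = 3/2, so u ∈ H^1_0(0, 3/2). Differentiate via the product rule and integrate the resulting polynomials term by term.
  ∫_0^3/2 u² dx = ∫_0^3/2 (x^6 - 6*x^5 + 27*x^4/2 - 27*x^3/2 + 81*x^2/16) dx. Term by term:
    ∫_0^3/2 x^6 dx = 2187/896;  ∫_0^3/2 -6*x^5 dx = -729/64;  ∫_0^3/2 27*x^4/2 dx = 6561/320;
    ∫_0^3/2 -27*x^3/2 dx = -2187/128;  ∫_0^3/2 81*x^2/16 dx = 729/128.
  Sum: 2187/896 − 729/64 + 6561/320 − 2187/128 + 729/128 = 729/4480.
  ∫_0^3/2 (u')² dx = ∫_0^3/2 (9*x^4 - 36*x^3 + 99*x^2/2 - 27*x + 81/16) dx. Term by term:
    ∫_0^3/2 9*x^4 dx = 2187/160;  ∫_0^3/2 -36*x^3 dx = -729/16;  ∫_0^3/2 99*x^2/2 dx = 891/16;
    ∫_0^3/2 -27*x dx = -243/8;  ∫_0^3/2 81/16 dx = 243/32.
  Sum: 2187/160 − 729/16 + 891/16 − 243/8 + 243/32 = 81/80.
∫_0^3/2 u² dx = 729/4480, so ||u||_L² = 27*sqrt(70)/560.
∫_0^3/2 (u')² dx = 81/80, so ||u'||_L² = 9*sqrt(5)/20.
Ratio ||u||_L² / ||u'||_L² = 3*sqrt(14)/28.
Sharp Poincaré constant on H^1_0(0, 3/2) is C_P = L/π = 3/(2*π), achieved by sin(2*π/3·x).
A polynomial bump cannot attain the sharp Poincaré constant (only the first sine eigenfunction does), so the ratio is strictly less than C_P, consistent with ||u||_L² ≤ C_P ||u'||_L².


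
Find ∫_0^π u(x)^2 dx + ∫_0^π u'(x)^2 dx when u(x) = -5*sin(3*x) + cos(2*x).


||u||_{H^1(0,π)}^2 = -60 + 255*π/2

u'(x) = -2*sin(2*x) - 15*cos(3*x).
Expand u² and (u')² and integrate term by term on (0, π), using: for integers n ≥ 1, ∫_0^π sin²(nx) dx = ∫_0^π cos²(nx) dx = π/2; for n ≠ n', ∫_0^π sin(nx)sin(n'x) dx = ∫_0^π cos(nx)cos(n'x) dx = 0; and by product-to-sum, ∫_0^π sin(nx)cos(n'x) dx = ½∫_0^π [sin((n+n')x) + sin((n−n')x)] dx, which is 0 when n+n' is even and 2n/(n²−n'²) when n+n' is odd (it need not vanish on (0, π)).
  u² squared terms: (-5)²·∫sin(3x)² dx = 25·π/2 = 25*π/2;  (1)²·∫cos(2x)² dx = 1·π/2 = π/2.
  u² cross terms: 2·(-5)·(1)·∫sin(3x)·cos(2x) dx = -10·(6/5) = -12.
  So ∫_0^π u² dx = 25*π/2 + π/2 − 12 = -12 + 13*π.
  (u')² squared terms: (-15)²·∫cos(3x)² dx = 225·π/2 = 225*π/2;  (-2)²·∫sin(2x)² dx = 4·π/2 = 2*π.
  (u')² cross terms: 2·(-15)·(-2)·∫cos(3x)·sin(2x) dx = 60·(-4/5) = -48.
  So ∫_0^π (u')² dx = 225*π/2 + 2*π − 48 = -48 + 229*π/2.
||u||_{H^1}^2 = (-12 + 13*π) + (-48 + 229*π/2) = -60 + 255*π/2.


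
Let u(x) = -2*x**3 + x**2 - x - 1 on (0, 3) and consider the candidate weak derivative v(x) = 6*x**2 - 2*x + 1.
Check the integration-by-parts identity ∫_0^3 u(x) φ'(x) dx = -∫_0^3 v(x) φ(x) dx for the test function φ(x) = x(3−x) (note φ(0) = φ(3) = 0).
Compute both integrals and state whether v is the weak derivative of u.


LHS = 639/10, RHS = -639/10. No, v is not the weak derivative of u.

u(x) = -2*x**3 + x**2 - x - 1, classical derivative u'(x) = -6*x**2 + 2*x - 1.
φ(x) = x(3−x), so φ'(x) = 3 - 2*x.
Note φ(0) = φ(3) = 0, so the boundary term u·φ vanishes.
LHS = ∫_0^3 u(x) φ'(x) dx = ∫_0^3 (4*x^4 - 8*x^3 + 5*x^2 - x - 3) dx. Term by term:
  ∫_0^3 4*x^4 dx = 972/5;  ∫_0^3 -8*x^3 dx = -162;  ∫_0^3 5*x^2 dx = 45;
  ∫_0^3 -x dx = -9/2;  ∫_0^3 -3 dx = -9.
Sum: 972/5 − 162 + 45 − 9/2 − 9 = 639/10.
So LHS = 639/10.
∫_0^3 v(x) φ(x) dx = ∫_0^3 (-6*x^4 + 20*x^3 - 7*x^2 + 3*x) dx. Term by term:
  ∫_0^3 -6*x^4 dx = -1458/5;  ∫_0^3 20*x^3 dx = 405;  ∫_0^3 -7*x^2 dx = -63;
  ∫_0^3 3*x dx = 27/2.
Sum: -1458/5 + 405 − 63 + 27/2 = 639/10.
So RHS = -∫_0^3 v(x) φ(x) dx = -639/10.
LHS − RHS = 639/5 ≠ 0, so the identity fails.
(For a valid weak derivative the identity must hold for EVERY test function, in particular this one. The failure shows v is NOT the weak derivative of u.)
Correct weak derivative would be u'(x) = -6*x**2 + 2*x - 1.


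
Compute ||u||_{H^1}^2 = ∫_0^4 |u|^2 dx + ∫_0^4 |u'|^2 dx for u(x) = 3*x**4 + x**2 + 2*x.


||u||_{H^1}^2 = 66678736/105

The H^1 norm (squared) on an interval (0, L) is
  ||u||_{H^1}^2 = ∫_0^L u(x)^2 dx + ∫_0^L u'(x)^2 dx.
Compute u'(x) = 12*x**3 + 2*x + 2.
Then u(x)^2 = 9*x**8 + 6*x**6 + 12*x**5 + x**4 + 4*x**3 + 4*x**2 and u'(x)^2 = 144*x**6 + 48*x**4 + 48*x**3 + 4*x**2 + 8*x + 4.
Integrate each monomial from 0 to 4 using ∫_0^4 c·x^n dx = c·4^(n+1)/(n+1):
  ∫_0^4 u(x)^2 dx = ∫_0^4 (9*x^8 + 6*x^6 + 12*x^5 + x^4 + 4*x^3 + 4*x^2) dx. Term by term:
    ∫_0^4 9*x^8 dx = 262144;  ∫_0^4 6*x^6 dx = 98304/7;  ∫_0^4 12*x^5 dx = 8192;
    ∫_0^4 x^4 dx = 1024/5;  ∫_0^4 4*x^3 dx = 256;  ∫_0^4 4*x^2 dx = 256/3.
  Sum: 262144 + 98304/7 + 8192 + 1024/5 + 256 + 256/3 = 29917184/105.
  ∫_0^4 u'(x)^2 dx = ∫_0^4 (144*x^6 + 48*x^4 + 48*x^3 + 4*x^2 + 8*x + 4) dx. Term by term:
    ∫_0^4 144*x^6 dx = 2359296/7;  ∫_0^4 48*x^4 dx = 49152/5;  ∫_0^4 48*x^3 dx = 3072;
    ∫_0^4 4*x^2 dx = 256/3;  ∫_0^4 8*x dx = 64;  ∫_0^4 4 dx = 16.
  Sum: 2359296/7 + 49152/5 + 3072 + 256/3 + 64 + 16 = 36761552/105.
Adding: ||u||_{H^1}^2 = 29917184/105 + 36761552/105 = 66678736/105.


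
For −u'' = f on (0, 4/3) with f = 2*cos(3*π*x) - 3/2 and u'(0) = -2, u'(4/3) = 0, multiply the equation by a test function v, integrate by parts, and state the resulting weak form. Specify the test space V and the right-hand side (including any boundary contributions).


V = H^1(0, 4/3) (v unrestricted at boundary; u is determined up to an additive constant); weak form: ∫_0^4/3 u'v' dx = ∫_0^4/3 (2*cos(3*π*x) - 3/2) v dx + 2·v(0) for all v ∈ V.

Multiply both sides by a test function v and integrate from 0 to 4/3:
  ∫_0^4/3 −u''(x) v(x) dx = ∫_0^4/3 f(x) v(x) dx.
Integrate the LHS by parts once:
  ∫_0^4/3 −u'' v dx = −[u'(x) v(x)]_0^4/3 + ∫_0^4/3 u'(x) v'(x) dx.
Thus ∫_0^4/3 u'(x) v'(x) dx = ∫_0^4/3 f(x) v(x) dx + [u'(x) v(x)]_0^4/3.
Choose V so that boundary terms are either known or forced to vanish.
u has inhomogeneous Neumann u'(0) = -2, u'(4/3) = 0. [u' v]_0^4/3 = (0)·v(4/3) − (-2)·v(0) = 2·v(0). Take V = H^1(0, 4/3); boundary term becomes part of RHS.
Weak formulation: find u (satisfying any essential BC) such that ∫_0^4/3 u'(x) v'(x) dx = ∫_0^4/3 f v dx + 2·v(0) for all v ∈ V (Neumann data are natural BCs: they enter the RHS as boundary terms).
Substituting f(x) = 2*cos(3*π*x) - 3/2, the right-hand side is ∫_0^4/3 (2*cos(3*π*x) - 3/2) v dx + 2·v(0).
Compatibility check (pure Neumann): taking v ≡ 1 ∈ V gives 0 = ∫_0^4/3 f dx + (0) − (-2), i.e. ∫_0^4/3 f dx must equal u'(0) − u'(4/3) = -2. Indeed ∫_0^4/3 (2*cos(3*π*x) - 3/2) dx = -2, so the data are compatible. The solution is then unique only up to an additive constant (fix it e.g. by requiring ∫_0^4/3 u dx = 0).


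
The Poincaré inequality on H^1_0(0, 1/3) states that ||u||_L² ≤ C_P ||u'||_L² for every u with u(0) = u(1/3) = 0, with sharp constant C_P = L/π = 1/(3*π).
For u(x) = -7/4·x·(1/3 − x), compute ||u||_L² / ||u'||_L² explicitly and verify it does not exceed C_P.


||u||_L² / ||u'||_L² = sqrt(10)/30 < C_P = 1/(3*π).

u(x) = -7/4·x·(1/3 − x), so u'(x) = 7*x/2 - 7/12.
u(x) = -7/4·x·(1/3 − x) vanishes at x = 0 and x = 1/3, so u ∈ H^1_0(0, 1/3). Differentiate via the product rule and integrate the resulting polynomials term by term.
  ∫_0^1/3 u² dx = ∫_0^1/3 (49*x^4/16 - 49*x^3/24 + 49*x^2/144) dx. Term by term:
    ∫_0^1/3 49*x^4/16 dx = 49/19440;  ∫_0^1/3 -49*x^3/24 dx = -49/7776;  ∫_0^1/3 49*x^2/144 dx = 49/11664.
  Sum: 49/19440 − 49/7776 + 49/11664 = 49/116640.
  ∫_0^1/3 (u')² dx = ∫_0^1/3 (49*x^2/4 - 49*x/12 + 49/144) dx. Term by term:
    ∫_0^1/3 49*x^2/4 dx = 49/324;  ∫_0^1/3 -49*x/12 dx = -49/216;  ∫_0^1/3 49/144 dx = 49/432.
  Sum: 49/324 − 49/216 + 49/432 = 49/1296.
∫_0^1/3 u² dx = 49/116640, so ||u||_L² = 7*sqrt(10)/1080.
∫_0^1/3 (u')² dx = 49/1296, so ||u'||_L² = 7/36.
Ratio ||u||_L² / ||u'||_L² = sqrt(10)/30.
Sharp Poincaré constant on H^1_0(0, 1/3) is C_P = L/π = 1/(3*π), achieved by sin(3*π·x).
A polynomial bump cannot attain the sharp Poincaré constant (only the first sine eigenfunction does), so the ratio is strictly less than C_P, consistent with ||u||_L² ≤ C_P ||u'||_L².


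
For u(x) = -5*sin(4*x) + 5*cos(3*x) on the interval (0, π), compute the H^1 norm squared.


||u||_{H^1(0,π)}^2 = -4000/7 + 675*π/2

u'(x) = -15*sin(3*x) - 20*cos(4*x).
Expand u² and (u')² and integrate term by term on (0, π), using: for integers n ≥ 1, ∫_0^π sin²(nx) dx = ∫_0^π cos²(nx) dx = π/2; for n ≠ n', ∫_0^π sin(nx)sin(n'x) dx = ∫_0^π cos(nx)cos(n'x) dx = 0; and by product-to-sum, ∫_0^π sin(nx)cos(n'x) dx = ½∫_0^π [sin((n+n')x) + sin((n−n')x)] dx, which is 0 when n+n' is even and 2n/(n²−n'²) when n+n' is odd (it need not vanish on (0, π)).
  u² squared terms: (-5)²·∫sin(4x)² dx = 25·π/2 = 25*π/2;  (5)²·∫cos(3x)² dx = 25·π/2 = 25*π/2.
  u² cross terms: 2·(-5)·(5)·∫sin(4x)·cos(3x) dx = -50·(8/7) = -400/7.
  So ∫_0^π u² dx = 25*π/2 + 25*π/2 − 400/7 = -400/7 + 25*π.
  (u')² squared terms: (-20)²·∫cos(4x)² dx = 400·π/2 = 200*π;  (-15)²·∫sin(3x)² dx = 225·π/2 = 225*π/2.
  (u')² cross terms: 2·(-20)·(-15)·∫cos(4x)·sin(3x) dx = 600·(-6/7) = -3600/7.
  So ∫_0^π (u')² dx = 200*π + 225*π/2 − 3600/7 = -3600/7 + 625*π/2.
||u||_{H^1}^2 = (-400/7 + 25*π) + (-3600/7 + 625*π/2) = -4000/7 + 675*π/2.


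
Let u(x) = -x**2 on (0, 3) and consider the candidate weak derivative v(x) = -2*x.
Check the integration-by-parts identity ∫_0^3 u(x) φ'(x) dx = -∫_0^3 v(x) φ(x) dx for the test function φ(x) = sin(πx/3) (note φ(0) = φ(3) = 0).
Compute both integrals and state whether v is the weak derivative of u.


LHS = 18/π, RHS = 18/π. Yes, v = u' weakly.

u(x) = -x**2, classical derivative u'(x) = -2*x.
φ(x) = sin(πx/3), so φ'(x) = π*cos(π*x/3)/3.
Note φ(0) = φ(3) = 0, so the boundary term u·φ vanishes.
LHS = ∫_0^3 u(x) φ'(x) dx = ∫_0^3 (-π*x^2*cos(π*x/3)/3) dx. Term by term:
  ∫_0^3 -π*x^2*cos(π*x/3)/3 dx = 18/π.
So LHS = 18/π.
∫_0^3 v(x) φ(x) dx = ∫_0^3 (-2*x*sin(π*x/3)) dx. Term by term:
  ∫_0^3 -2*x*sin(π*x/3) dx = -18/π.
So RHS = -∫_0^3 v(x) φ(x) dx = 18/π.
LHS = RHS, so the identity holds for this test φ.
Moreover u is smooth here and v(x) = u'(x) = -2*x pointwise, so the identity holds for every test function. Hence v is the weak derivative of u.


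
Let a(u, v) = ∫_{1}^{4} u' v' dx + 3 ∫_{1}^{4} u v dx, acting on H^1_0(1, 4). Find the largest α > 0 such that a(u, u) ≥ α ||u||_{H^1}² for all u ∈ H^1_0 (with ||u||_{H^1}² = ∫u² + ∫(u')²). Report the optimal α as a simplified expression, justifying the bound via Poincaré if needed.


α = 1

Coercivity of a(·,·) on H^1_0(1, 4) means a(u, u) ≥ α ||u||_{H^1}² for every u ∈ H^1_0.
The interval has length L = 3, and Poincaré/coercivity depend only on L. Here a(u, u) = ∫(u')² + (3)·∫u².
Here c = 3 ≥ 1, so a(u,u) = ∫(u')² + c∫u² ≥ ∫(u')² + ∫u² = ||u||_{H^1}², i.e. α = 1 works. No larger α is possible: a(u,u) ≥ α||u||_{H^1}² means (1−α)∫(u')² ≥ (α−c)∫u², and for the modes u_n = sin(nπ(x−x₀)/L) (x₀ the left endpoint) one has ∫u_n²/∫(u_n')² = (L/(nπ))² → 0, so a(u_n,u_n)/||u_n||_{H^1}² → 1. Hence the optimal constant is α = 1.
Therefore α = 1.


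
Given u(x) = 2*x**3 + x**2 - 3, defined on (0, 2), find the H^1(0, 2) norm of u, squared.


||u||_{H^1}^2 = 43394/105

The H^1 norm (squared) on an interval (0, L) is
  ||u||_{H^1}^2 = ∫_0^L u(x)^2 dx + ∫_0^L u'(x)^2 dx.
Compute u'(x) = 6*x**2 + 2*x.
Then u(x)^2 = 4*x**6 + 4*x**5 + x**4 - 12*x**3 - 6*x**2 + 9 and u'(x)^2 = 36*x**4 + 24*x**3 + 4*x**2.
Integrate each monomial from 0 to 2 using ∫_0^2 c·x^n dx = c·2^(n+1)/(n+1):
  ∫_0^2 u(x)^2 dx = ∫_0^2 (4*x^6 + 4*x^5 + x^4 - 12*x^3 - 6*x^2 + 9) dx. Term by term:
    ∫_0^2 4*x^6 dx = 512/7;  ∫_0^2 4*x^5 dx = 128/3;  ∫_0^2 x^4 dx = 32/5;
    ∫_0^2 -12*x^3 dx = -48;  ∫_0^2 -6*x^2 dx = -16;  ∫_0^2 9 dx = 18.
  Sum: 512/7 + 128/3 + 32/5 − 48 − 16 + 18 = 8002/105.
  ∫_0^2 u'(x)^2 dx = ∫_0^2 (36*x^4 + 24*x^3 + 4*x^2) dx. Term by term:
    ∫_0^2 36*x^4 dx = 1152/5;  ∫_0^2 24*x^3 dx = 96;  ∫_0^2 4*x^2 dx = 32/3.
  Sum: 1152/5 + 96 + 32/3 = 5056/15.
Adding: ||u||_{H^1}^2 = 8002/105 + 5056/15 = 43394/105.


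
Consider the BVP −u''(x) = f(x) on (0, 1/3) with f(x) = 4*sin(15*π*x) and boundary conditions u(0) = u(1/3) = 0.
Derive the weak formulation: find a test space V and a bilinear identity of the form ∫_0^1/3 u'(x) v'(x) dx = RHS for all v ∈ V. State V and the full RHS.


V = H^1_0(0, 1/3) (so v(0) = v(1/3) = 0); weak form: ∫_0^1/3 u'v' dx = ∫_0^1/3 (4*sin(15*π*x)) v dx for all v ∈ V.

Multiply both sides by a test function v and integrate from 0 to 1/3:
  ∫_0^1/3 −u''(x) v(x) dx = ∫_0^1/3 f(x) v(x) dx.
Integrate the LHS by parts once:
  ∫_0^1/3 −u'' v dx = −[u'(x) v(x)]_0^1/3 + ∫_0^1/3 u'(x) v'(x) dx.
Thus ∫_0^1/3 u'(x) v'(x) dx = ∫_0^1/3 f(x) v(x) dx + [u'(x) v(x)]_0^1/3.
Choose V so that boundary terms are either known or forced to vanish.
u is Dirichlet: u(0) = u(1/3) = 0. Let V = H^1_0(0, 1/3); then v(0) = v(1/3) = 0, and [u' v]_0^1/3 = 0.
Weak formulation: find u (satisfying any essential BC) such that ∫_0^1/3 u'(x) v'(x) dx = ∫_0^1/3 f v dx for all v ∈ V.
Substituting f(x) = 4*sin(15*π*x), the right-hand side is ∫_0^1/3 (4*sin(15*π*x)) v dx.


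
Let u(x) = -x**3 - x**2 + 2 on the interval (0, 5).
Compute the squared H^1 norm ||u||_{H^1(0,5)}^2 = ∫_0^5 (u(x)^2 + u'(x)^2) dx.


||u||_{H^1}^2 = 501670/21

The H^1 norm (squared) on an interval (0, L) is
  ||u||_{H^1}^2 = ∫_0^L u(x)^2 dx + ∫_0^L u'(x)^2 dx.
Compute u'(x) = -3*x**2 - 2*x.
Then u(x)^2 = x**6 + 2*x**5 + x**4 - 4*x**3 - 4*x**2 + 4 and u'(x)^2 = 9*x**4 + 12*x**3 + 4*x**2.
Integrate each monomial from 0 to 5 using ∫_0^5 c·x^n dx = c·5^(n+1)/(n+1):
  ∫_0^5 u(x)^2 dx = ∫_0^5 (x^6 + 2*x^5 + x^4 - 4*x^3 - 4*x^2 + 4) dx. Term by term:
    ∫_0^5 x^6 dx = 78125/7;  ∫_0^5 2*x^5 dx = 15625/3;  ∫_0^5 x^4 dx = 625;
    ∫_0^5 -4*x^3 dx = -625;  ∫_0^5 -4*x^2 dx = -500/3;  ∫_0^5 4 dx = 20.
  Sum: 78125/7 + 15625/3 + 625 − 625 − 500/3 + 20 = 340670/21.
  ∫_0^5 u'(x)^2 dx = ∫_0^5 (9*x^4 + 12*x^3 + 4*x^2) dx. Term by term:
    ∫_0^5 9*x^4 dx = 5625;  ∫_0^5 12*x^3 dx = 1875;  ∫_0^5 4*x^2 dx = 500/3.
  Sum: 5625 + 1875 + 500/3 = 23000/3.
Adding: ||u||_{H^1}^2 = 340670/21 + 23000/3 = 501670/21.
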